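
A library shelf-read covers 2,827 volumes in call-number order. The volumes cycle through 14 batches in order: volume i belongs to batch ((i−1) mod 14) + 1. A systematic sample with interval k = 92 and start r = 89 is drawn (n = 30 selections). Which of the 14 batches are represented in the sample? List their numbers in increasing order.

Consecutive selections differ by k = 92, so their batch numbers differ by 92 mod 14 = 8.
gcd(92, 14) = 2, so the sample visits 14/2 = 7 distinct residues mod 14.
Start 89 is batch 5; the batches hit are 1, 3, 5, 7, 9, 11, 13.

1, 3, 5, 7, 9, 11, 13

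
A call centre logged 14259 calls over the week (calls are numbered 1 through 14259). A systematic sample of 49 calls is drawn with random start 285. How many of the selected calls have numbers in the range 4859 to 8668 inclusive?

13

k = 14259/49 = 291
First selection ≥ 4859: 285 + ⌈(4859−285)/291⌉·291 = 285 + 16×291 = 4941
Last selection ≤ 8668: 285 + ⌊(8668−285)/291⌋·291 = 285 + 28×291 = 8433
Count = 28 − 16 + 1 = 13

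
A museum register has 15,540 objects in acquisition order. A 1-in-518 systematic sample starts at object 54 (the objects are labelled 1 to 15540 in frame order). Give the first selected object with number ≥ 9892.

k = 518
Steps past start: ⌈(9892 − 54)/518⌉ = ⌈9838/518⌉ = 19
Selected object: 54 + 19×518 = 9896

9896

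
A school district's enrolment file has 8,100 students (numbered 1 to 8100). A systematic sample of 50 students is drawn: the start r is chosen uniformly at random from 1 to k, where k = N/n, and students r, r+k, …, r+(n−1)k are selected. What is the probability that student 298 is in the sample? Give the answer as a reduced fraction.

1/162

k = 8100/50 = 162.
Student 298 is selected iff r ≡ 298 (mod 162); exactly one such r in {1,…,162}.
Inclusion probability = 1/162.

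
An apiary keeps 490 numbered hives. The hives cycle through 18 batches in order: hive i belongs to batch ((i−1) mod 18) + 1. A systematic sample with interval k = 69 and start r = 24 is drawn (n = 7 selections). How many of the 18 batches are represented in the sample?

6

Consecutive selections differ by k = 69, so their batch numbers differ by 69 mod 18 = 15.
gcd(69, 18) = 3, so the sample visits 18/3 = 6 distinct residues mod 18.
Start 24 is batch 6; the batches hit are 3, 6, 9, 12, 15, 18.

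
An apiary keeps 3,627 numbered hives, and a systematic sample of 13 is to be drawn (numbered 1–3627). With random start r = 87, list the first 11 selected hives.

87, 366, 645, 924, 1203, 1482, 1761, 2040, 2319, 2598, 2877

k = N/n = 3627/13 = 279
hive 1: 87
hive 2: 87 + 279 = 366
hive 3: 366 + 279 = 645
hive 4: 645 + 279 = 924
hive 5: 924 + 279 = 1203
hive 6: 1203 + 279 = 1482
hive 7: 1482 + 279 = 1761
hive 8: 1761 + 279 = 2040
hive 9: 2040 + 279 = 2319
hive 10: 2319 + 279 = 2598
hive 11: 2598 + 279 = 2877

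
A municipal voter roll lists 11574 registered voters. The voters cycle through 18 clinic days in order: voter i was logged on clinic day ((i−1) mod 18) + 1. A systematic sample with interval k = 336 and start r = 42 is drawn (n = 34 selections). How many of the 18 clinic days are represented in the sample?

3

Consecutive selections differ by k = 336, so their clinic day numbers differ by 336 mod 18 = 12.
gcd(336, 18) = 6, so the sample visits 18/6 = 3 distinct residues mod 18.
Start 42 is clinic day 6; the clinic days hit are 6, 12, 18.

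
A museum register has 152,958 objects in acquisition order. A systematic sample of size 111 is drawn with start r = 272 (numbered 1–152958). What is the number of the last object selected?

k = 152958/111 = 1378
111th selection = r + (111−1)·k = 272 + 110×1378 = 272 + 151580 = 151852

151852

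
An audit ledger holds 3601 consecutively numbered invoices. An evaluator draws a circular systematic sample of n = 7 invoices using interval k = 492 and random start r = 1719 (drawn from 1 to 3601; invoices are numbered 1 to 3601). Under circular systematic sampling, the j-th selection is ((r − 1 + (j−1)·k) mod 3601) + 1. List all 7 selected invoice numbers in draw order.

Selection 1: 1719
Selection 2: 1719 + 492 = 2211
Selection 3: 2211 + 492 = 2703
Selection 4: 2703 + 492 = 3195
Selection 5: 3195 + 492 = 3687 → 3687 − 3601 = 86
Selection 6: 86 + 492 = 578
Selection 7: 578 + 492 = 1070

1719, 2211, 2703, 3195, 86, 578, 1070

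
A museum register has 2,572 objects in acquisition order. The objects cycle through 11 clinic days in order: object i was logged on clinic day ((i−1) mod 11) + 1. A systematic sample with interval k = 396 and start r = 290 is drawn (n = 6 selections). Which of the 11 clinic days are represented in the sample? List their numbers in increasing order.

4

Consecutive selections differ by k = 396, so their clinic day numbers differ by 396 mod 11 = 0.
gcd(396, 11) = 11, so the sample visits 11/11 = 1 distinct residues mod 11.
Start 290 is clinic day 4; the clinic days hit are 4.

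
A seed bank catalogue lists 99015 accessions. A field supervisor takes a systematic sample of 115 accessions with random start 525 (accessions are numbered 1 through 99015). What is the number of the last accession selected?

98679

k = 99015/115 = 861
115th selection = r + (115−1)·k = 525 + 114×861 = 525 + 98154 = 98679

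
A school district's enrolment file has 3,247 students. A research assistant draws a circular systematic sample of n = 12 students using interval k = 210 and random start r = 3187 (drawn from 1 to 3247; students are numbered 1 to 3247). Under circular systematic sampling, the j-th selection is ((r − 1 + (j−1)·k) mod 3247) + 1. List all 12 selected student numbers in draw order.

Selection 1: 3187
Selection 2: 3187 + 210 = 3397 → 3397 − 3247 = 150
Selection 3: 150 + 210 = 360
Selection 4: 360 + 210 = 570
Selection 5: 570 + 210 = 780
Selection 6: 780 + 210 = 990
Selection 7: 990 + 210 = 1200
Selection 8: 1200 + 210 = 1410
Selection 9: 1410 + 210 = 1620
Selection 10: 1620 + 210 = 1830
Selection 11: 1830 + 210 = 2040
Selection 12: 2040 + 210 = 2250

3187, 150, 360, 570, 780, 990, 1200, 1410, 1620, 1830, 2040, 2250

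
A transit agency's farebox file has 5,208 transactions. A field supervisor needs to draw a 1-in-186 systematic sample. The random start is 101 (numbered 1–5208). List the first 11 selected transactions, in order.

transaction 1: 101
transaction 2: 101 + 186 = 287
transaction 3: 287 + 186 = 473
transaction 4: 473 + 186 = 659
transaction 5: 659 + 186 = 845
transaction 6: 845 + 186 = 1031
transaction 7: 1031 + 186 = 1217
transaction 8: 1217 + 186 = 1403
transaction 9: 1403 + 186 = 1589
transaction 10: 1589 + 186 = 1775
transaction 11: 1775 + 186 = 1961

101, 287, 473, 659, 845, 1031, 1217, 1403, 1589, 1775, 1961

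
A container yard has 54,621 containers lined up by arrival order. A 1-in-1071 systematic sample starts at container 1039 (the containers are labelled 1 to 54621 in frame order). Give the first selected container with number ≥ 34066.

34240

k = 1071
Steps past start: ⌈(34066 − 1039)/1071⌉ = ⌈33027/1071⌉ = 31
Selected container: 1039 + 31×1071 = 34240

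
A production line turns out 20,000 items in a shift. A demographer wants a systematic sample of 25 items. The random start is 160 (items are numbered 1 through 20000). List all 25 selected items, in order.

160, 960, 1760, 2560, 3360, 4160, 4960, 5760, 6560, 7360, 8160, 8960, 9760, 10560, 11360, 12160, 12960, 13760, 14560, 15360, 16160, 16960, 17760, 18560, 19360

k = N/n = 20000/25 = 800
item 1: 160
item 2: 160 + 800 = 960
item 3: 960 + 800 = 1760
item 4: 1760 + 800 = 2560
item 5: 2560 + 800 = 3360
item 6: 3360 + 800 = 4160
item 7: 4160 + 800 = 4960
item 8: 4960 + 800 = 5760
item 9: 5760 + 800 = 6560
item 10: 6560 + 800 = 7360
item 11: 7360 + 800 = 8160
item 12: 8160 + 800 = 8960
item 13: 8960 + 800 = 9760
item 14: 9760 + 800 = 10560
item 15: 10560 + 800 = 11360
item 16: 11360 + 800 = 12160
item 17: 12160 + 800 = 12960
item 18: 12960 + 800 = 13760
item 19: 13760 + 800 = 14560
item 20: 14560 + 800 = 15360
item 21: 15360 + 800 = 16160
item 22: 16160 + 800 = 16960
item 23: 16960 + 800 = 17760
item 24: 17760 + 800 = 18560
item 25: 18560 + 800 = 19360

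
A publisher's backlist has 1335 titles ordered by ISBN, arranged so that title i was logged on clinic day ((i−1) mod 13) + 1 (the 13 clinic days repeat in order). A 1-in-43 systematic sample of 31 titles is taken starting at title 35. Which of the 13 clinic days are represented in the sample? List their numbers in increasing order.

1, 2, 3, 4, 5, 6, 7, 8, 9, 10, 11, 12, 13

Consecutive selections differ by k = 43, so their clinic day numbers differ by 43 mod 13 = 4.
gcd(43, 13) = 1, so the sample visits 13/1 = 13 distinct residues mod 13.
Start 35 is clinic day 9; the clinic days hit are 1, 2, 3, 4, 5, 6, 7, 8, 9, 10, 11, 12, 13.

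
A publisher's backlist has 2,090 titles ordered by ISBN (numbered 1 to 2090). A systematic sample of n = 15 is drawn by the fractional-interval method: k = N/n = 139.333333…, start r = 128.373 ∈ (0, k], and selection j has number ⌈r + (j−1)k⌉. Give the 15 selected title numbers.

129, 268, 408, 547, 686, 826, 965, 1104, 1244, 1383, 1522, 1662, 1801, 1940, 2080

j=1: r + 0k = 128.373 → ⌈·⌉ = 129
j=2: r + 1k = 267.706333… → ⌈·⌉ = 268
j=3: r + 2k = 407.039666… → ⌈·⌉ = 408
j=4: r + 3k = 546.373 → ⌈·⌉ = 547
j=5: r + 4k = 685.706333… → ⌈·⌉ = 686
j=6: r + 5k = 825.039666… → ⌈·⌉ = 826
j=7: r + 6k = 964.373 → ⌈·⌉ = 965
j=8: r + 7k = 1103.706333… → ⌈·⌉ = 1104
j=9: r + 8k = 1243.039666… → ⌈·⌉ = 1244
j=10: r + 9k = 1382.373 → ⌈·⌉ = 1383
j=11: r + 10k = 1521.706333… → ⌈·⌉ = 1522
j=12: r + 11k = 1661.039666… → ⌈·⌉ = 1662
j=13: r + 12k = 1800.373 → ⌈·⌉ = 1801
j=14: r + 13k = 1939.706333… → ⌈·⌉ = 1940
j=15: r + 14k = 2079.039666… → ⌈·⌉ = 2080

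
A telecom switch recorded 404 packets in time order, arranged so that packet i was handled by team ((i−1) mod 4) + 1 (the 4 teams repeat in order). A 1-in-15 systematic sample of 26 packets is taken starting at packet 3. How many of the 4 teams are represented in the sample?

Consecutive selections differ by k = 15, so their team numbers differ by 15 mod 4 = 3.
gcd(15, 4) = 1, so the sample visits 4/1 = 4 distinct residues mod 4.
Start 3 is team 3; the teams hit are 1, 2, 3, 4.

4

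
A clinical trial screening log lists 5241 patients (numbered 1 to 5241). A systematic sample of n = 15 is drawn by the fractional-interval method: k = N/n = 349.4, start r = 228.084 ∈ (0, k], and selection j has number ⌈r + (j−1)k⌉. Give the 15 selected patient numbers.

229, 578, 927, 1277, 1626, 1976, 2325, 2674, 3024, 3373, 3723, 4072, 4421, 4771, 5120

j=1: r + 0k = 228.084 → ⌈·⌉ = 229
j=2: r + 1k = 577.484 → ⌈·⌉ = 578
j=3: r + 2k = 926.884 → ⌈·⌉ = 927
j=4: r + 3k = 1276.284 → ⌈·⌉ = 1277
j=5: r + 4k = 1625.684 → ⌈·⌉ = 1626
j=6: r + 5k = 1975.084 → ⌈·⌉ = 1976
j=7: r + 6k = 2324.484 → ⌈·⌉ = 2325
j=8: r + 7k = 2673.884 → ⌈·⌉ = 2674
j=9: r + 8k = 3023.284 → ⌈·⌉ = 3024
j=10: r + 9k = 3372.684 → ⌈·⌉ = 3373
j=11: r + 10k = 3722.084 → ⌈·⌉ = 3723
j=12: r + 11k = 4071.484 → ⌈·⌉ = 4072
j=13: r + 12k = 4420.884 → ⌈·⌉ = 4421
j=14: r + 13k = 4770.284 → ⌈·⌉ = 4771
j=15: r + 14k = 5119.684 → ⌈·⌉ = 5120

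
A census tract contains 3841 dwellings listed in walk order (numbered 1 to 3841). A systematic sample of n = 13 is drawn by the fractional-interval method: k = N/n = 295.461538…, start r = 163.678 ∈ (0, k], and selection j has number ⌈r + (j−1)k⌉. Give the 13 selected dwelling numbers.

j=1: r + 0k = 163.678 → ⌈·⌉ = 164
j=2: r + 1k = 459.139538… → ⌈·⌉ = 460
j=3: r + 2k = 754.601076… → ⌈·⌉ = 755
j=4: r + 3k = 1050.062615… → ⌈·⌉ = 1051
j=5: r + 4k = 1345.524153… → ⌈·⌉ = 1346
j=6: r + 5k = 1640.985692… → ⌈·⌉ = 1641
j=7: r + 6k = 1936.447230… → ⌈·⌉ = 1937
j=8: r + 7k = 2231.908769… → ⌈·⌉ = 2232
j=9: r + 8k = 2527.370307… → ⌈·⌉ = 2528
j=10: r + 9k = 2822.831846… → ⌈·⌉ = 2823
j=11: r + 10k = 3118.293384… → ⌈·⌉ = 3119
j=12: r + 11k = 3413.754923… → ⌈·⌉ = 3414
j=13: r + 12k = 3709.216461… → ⌈·⌉ = 3710

164, 460, 755, 1051, 1346, 1641, 1937, 2232, 2528, 2823, 3119, 3414, 3710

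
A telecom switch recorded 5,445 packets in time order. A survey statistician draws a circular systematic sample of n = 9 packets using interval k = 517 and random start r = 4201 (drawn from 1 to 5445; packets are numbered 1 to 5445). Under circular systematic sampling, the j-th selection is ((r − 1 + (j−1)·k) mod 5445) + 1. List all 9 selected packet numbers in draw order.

Selection 1: 4201
Selection 2: 4201 + 517 = 4718
Selection 3: 4718 + 517 = 5235
Selection 4: 5235 + 517 = 5752 → 5752 − 5445 = 307
Selection 5: 307 + 517 = 824
Selection 6: 824 + 517 = 1341
Selection 7: 1341 + 517 = 1858
Selection 8: 1858 + 517 = 2375
Selection 9: 2375 + 517 = 2892

4201, 4718, 5235, 307, 824, 1341, 1858, 2375, 2892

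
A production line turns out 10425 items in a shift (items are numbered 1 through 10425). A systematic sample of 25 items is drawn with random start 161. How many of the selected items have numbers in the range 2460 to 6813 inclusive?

k = 10425/25 = 417
First selection ≥ 2460: 161 + ⌈(2460−161)/417⌉·417 = 161 + 6×417 = 2663
Last selection ≤ 6813: 161 + ⌊(6813−161)/417⌋·417 = 161 + 15×417 = 6416
Count = 15 − 6 + 1 = 10

10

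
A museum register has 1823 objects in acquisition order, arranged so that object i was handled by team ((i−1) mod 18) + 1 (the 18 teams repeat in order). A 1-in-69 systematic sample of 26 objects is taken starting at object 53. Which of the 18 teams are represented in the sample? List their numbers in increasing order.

2, 5, 8, 11, 14, 17

Consecutive selections differ by k = 69, so their team numbers differ by 69 mod 18 = 15.
gcd(69, 18) = 3, so the sample visits 18/3 = 6 distinct residues mod 18.
Start 53 is team 17; the teams hit are 2, 5, 8, 11, 14, 17.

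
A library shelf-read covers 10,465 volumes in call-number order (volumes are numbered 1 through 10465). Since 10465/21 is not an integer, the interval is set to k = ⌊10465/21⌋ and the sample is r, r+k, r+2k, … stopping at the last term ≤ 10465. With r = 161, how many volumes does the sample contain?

21

k = ⌊10465/21⌋ = 498
Achieved size = ⌊(10465 − 161)/498⌋ + 1 = ⌊10304/498⌋ + 1 = 20 + 1 = 21
(last selection: 161 + 20×498 = 10121 ≤ 10465; next would be 10619 > 10465)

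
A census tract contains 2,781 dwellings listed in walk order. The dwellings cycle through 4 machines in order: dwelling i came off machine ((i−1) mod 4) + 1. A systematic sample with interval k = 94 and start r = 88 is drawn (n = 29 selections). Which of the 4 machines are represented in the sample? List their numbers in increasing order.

2, 4

Consecutive selections differ by k = 94, so their machine numbers differ by 94 mod 4 = 2.
gcd(94, 4) = 2, so the sample visits 4/2 = 2 distinct residues mod 4.
Start 88 is machine 4; the machines hit are 2, 4.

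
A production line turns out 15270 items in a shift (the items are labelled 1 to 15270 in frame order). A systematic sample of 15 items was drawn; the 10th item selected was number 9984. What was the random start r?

k = 15270/15 = 1018
r = 9984 − (10−1)×1018 = 9984 − 9162 = 822

822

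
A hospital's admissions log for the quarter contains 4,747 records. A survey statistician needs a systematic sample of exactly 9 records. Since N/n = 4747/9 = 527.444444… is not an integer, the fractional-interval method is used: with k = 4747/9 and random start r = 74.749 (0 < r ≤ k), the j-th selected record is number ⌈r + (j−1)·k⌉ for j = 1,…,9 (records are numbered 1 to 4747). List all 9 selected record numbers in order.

j=1: r + 0k = 74.749 → ⌈·⌉ = 75
j=2: r + 1k = 602.193444… → ⌈·⌉ = 603
j=3: r + 2k = 1129.637888… → ⌈·⌉ = 1130
j=4: r + 3k = 1657.082333… → ⌈·⌉ = 1658
j=5: r + 4k = 2184.526777… → ⌈·⌉ = 2185
j=6: r + 5k = 2711.971222… → ⌈·⌉ = 2712
j=7: r + 6k = 3239.415666… → ⌈·⌉ = 3240
j=8: r + 7k = 3766.860111… → ⌈·⌉ = 3767
j=9: r + 8k = 4294.304555… → ⌈·⌉ = 4295

75, 603, 1130, 1658, 2185, 2712, 3240, 3767, 4295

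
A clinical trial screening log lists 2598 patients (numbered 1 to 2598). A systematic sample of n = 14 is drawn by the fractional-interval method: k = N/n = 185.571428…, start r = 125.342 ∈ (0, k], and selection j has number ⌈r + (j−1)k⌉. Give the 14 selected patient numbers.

126, 311, 497, 683, 868, 1054, 1239, 1425, 1610, 1796, 1982, 2167, 2353, 2538

j=1: r + 0k = 125.342 → ⌈·⌉ = 126
j=2: r + 1k = 310.913428… → ⌈·⌉ = 311
j=3: r + 2k = 496.484857… → ⌈·⌉ = 497
j=4: r + 3k = 682.056285… → ⌈·⌉ = 683
j=5: r + 4k = 867.627714… → ⌈·⌉ = 868
j=6: r + 5k = 1053.199142… → ⌈·⌉ = 1054
j=7: r + 6k = 1238.770571… → ⌈·⌉ = 1239
j=8: r + 7k = 1424.342 → ⌈·⌉ = 1425
j=9: r + 8k = 1609.913428… → ⌈·⌉ = 1610
j=10: r + 9k = 1795.484857… → ⌈·⌉ = 1796
j=11: r + 10k = 1981.056285… → ⌈·⌉ = 1982
j=12: r + 11k = 2166.627714… → ⌈·⌉ = 2167
j=13: r + 12k = 2352.199142… → ⌈·⌉ = 2353
j=14: r + 13k = 2537.770571… → ⌈·⌉ = 2538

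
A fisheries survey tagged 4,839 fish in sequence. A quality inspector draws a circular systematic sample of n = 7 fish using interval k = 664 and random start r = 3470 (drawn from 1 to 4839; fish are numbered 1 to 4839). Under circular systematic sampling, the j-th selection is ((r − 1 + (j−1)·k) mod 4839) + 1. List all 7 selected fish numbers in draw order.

3470, 4134, 4798, 623, 1287, 1951, 2615

Selection 1: 3470
Selection 2: 3470 + 664 = 4134
Selection 3: 4134 + 664 = 4798
Selection 4: 4798 + 664 = 5462 → 5462 − 4839 = 623
Selection 5: 623 + 664 = 1287
Selection 6: 1287 + 664 = 1951
Selection 7: 1951 + 664 = 2615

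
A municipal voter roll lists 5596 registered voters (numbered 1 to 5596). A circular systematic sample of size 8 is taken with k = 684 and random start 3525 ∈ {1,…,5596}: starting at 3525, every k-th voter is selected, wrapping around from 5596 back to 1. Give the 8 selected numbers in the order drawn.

3525, 4209, 4893, 5577, 665, 1349, 2033, 2717

Selection 1: 3525
Selection 2: 3525 + 684 = 4209
Selection 3: 4209 + 684 = 4893
Selection 4: 4893 + 684 = 5577
Selection 5: 5577 + 684 = 6261 → 6261 − 5596 = 665
Selection 6: 665 + 684 = 1349
Selection 7: 1349 + 684 = 2033
Selection 8: 2033 + 684 = 2717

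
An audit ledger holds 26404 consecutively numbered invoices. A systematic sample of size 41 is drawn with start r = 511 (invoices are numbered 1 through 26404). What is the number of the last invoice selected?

k = 26404/41 = 644
41st selection = r + (41−1)·k = 511 + 40×644 = 511 + 25760 = 26271

26271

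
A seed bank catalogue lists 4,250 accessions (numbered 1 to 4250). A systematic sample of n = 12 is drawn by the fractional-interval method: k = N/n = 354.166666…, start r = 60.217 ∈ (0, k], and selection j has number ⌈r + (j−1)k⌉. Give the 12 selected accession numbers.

61, 415, 769, 1123, 1477, 1832, 2186, 2540, 2894, 3248, 3602, 3957

j=1: r + 0k = 60.217 → ⌈·⌉ = 61
j=2: r + 1k = 414.383666… → ⌈·⌉ = 415
j=3: r + 2k = 768.550333… → ⌈·⌉ = 769
j=4: r + 3k = 1122.717 → ⌈·⌉ = 1123
j=5: r + 4k = 1476.883666… → ⌈·⌉ = 1477
j=6: r + 5k = 1831.050333… → ⌈·⌉ = 1832
j=7: r + 6k = 2185.217 → ⌈·⌉ = 2186
j=8: r + 7k = 2539.383666… → ⌈·⌉ = 2540
j=9: r + 8k = 2893.550333… → ⌈·⌉ = 2894
j=10: r + 9k = 3247.717 → ⌈·⌉ = 3248
j=11: r + 10k = 3601.883666… → ⌈·⌉ = 3602
j=12: r + 11k = 3956.050333… → ⌈·⌉ = 3957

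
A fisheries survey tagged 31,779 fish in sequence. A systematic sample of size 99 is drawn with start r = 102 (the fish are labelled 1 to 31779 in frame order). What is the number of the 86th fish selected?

27387

k = 31779/99 = 321
86th selection = r + (86−1)·k = 102 + 85×321 = 102 + 27285 = 27387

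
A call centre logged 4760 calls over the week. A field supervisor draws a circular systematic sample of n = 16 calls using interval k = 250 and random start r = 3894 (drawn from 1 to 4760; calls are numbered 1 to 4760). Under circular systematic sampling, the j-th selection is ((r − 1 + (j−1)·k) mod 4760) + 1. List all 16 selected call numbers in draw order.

3894, 4144, 4394, 4644, 134, 384, 634, 884, 1134, 1384, 1634, 1884, 2134, 2384, 2634, 2884

Selection 1: 3894
Selection 2: 3894 + 250 = 4144
Selection 3: 4144 + 250 = 4394
Selection 4: 4394 + 250 = 4644
Selection 5: 4644 + 250 = 4894 → 4894 − 4760 = 134
Selection 6: 134 + 250 = 384
Selection 7: 384 + 250 = 634
Selection 8: 634 + 250 = 884
Selection 9: 884 + 250 = 1134
Selection 10: 1134 + 250 = 1384
Selection 11: 1384 + 250 = 1634
Selection 12: 1634 + 250 = 1884
Selection 13: 1884 + 250 = 2134
Selection 14: 2134 + 250 = 2384
Selection 15: 2384 + 250 = 2634
Selection 16: 2634 + 250 = 2884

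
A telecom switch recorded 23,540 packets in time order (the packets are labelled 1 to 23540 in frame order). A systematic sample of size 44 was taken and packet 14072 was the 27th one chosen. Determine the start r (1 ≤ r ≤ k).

162

k = 23540/44 = 535
r = 14072 − (27−1)×535 = 14072 − 13910 = 162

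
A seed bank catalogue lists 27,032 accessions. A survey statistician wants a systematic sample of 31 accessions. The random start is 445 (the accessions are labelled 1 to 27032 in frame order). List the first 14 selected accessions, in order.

k = N/n = 27032/31 = 872
accession 1: 445
accession 2: 445 + 872 = 1317
accession 3: 1317 + 872 = 2189
accession 4: 2189 + 872 = 3061
accession 5: 3061 + 872 = 3933
accession 6: 3933 + 872 = 4805
accession 7: 4805 + 872 = 5677
accession 8: 5677 + 872 = 6549
accession 9: 6549 + 872 = 7421
accession 10: 7421 + 872 = 8293
accession 11: 8293 + 872 = 9165
accession 12: 9165 + 872 = 10037
accession 13: 10037 + 872 = 10909
accession 14: 10909 + 872 = 11781

445, 1317, 2189, 3061, 3933, 4805, 5677, 6549, 7421, 8293, 9165, 10037, 10909, 11781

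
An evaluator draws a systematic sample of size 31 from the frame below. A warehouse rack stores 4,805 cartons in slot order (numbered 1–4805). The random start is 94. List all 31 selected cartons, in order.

94, 249, 404, 559, 714, 869, 1024, 1179, 1334, 1489, 1644, 1799, 1954, 2109, 2264, 2419, 2574, 2729, 2884, 3039, 3194, 3349, 3504, 3659, 3814, 3969, 4124, 4279, 4434, 4589, 4744

k = N/n = 4805/31 = 155
carton 1: 94
carton 2: 94 + 155 = 249
carton 3: 249 + 155 = 404
carton 4: 404 + 155 = 559
carton 5: 559 + 155 = 714
carton 6: 714 + 155 = 869
carton 7: 869 + 155 = 1024
carton 8: 1024 + 155 = 1179
carton 9: 1179 + 155 = 1334
carton 10: 1334 + 155 = 1489
carton 11: 1489 + 155 = 1644
carton 12: 1644 + 155 = 1799
carton 13: 1799 + 155 = 1954
carton 14: 1954 + 155 = 2109
carton 15: 2109 + 155 = 2264
carton 16: 2264 + 155 = 2419
carton 17: 2419 + 155 = 2574
carton 18: 2574 + 155 = 2729
carton 19: 2729 + 155 = 2884
carton 20: 2884 + 155 = 3039
carton 21: 3039 + 155 = 3194
carton 22: 3194 + 155 = 3349
carton 23: 3349 + 155 = 3504
carton 24: 3504 + 155 = 3659
carton 25: 3659 + 155 = 3814
carton 26: 3814 + 155 = 3969
carton 27: 3969 + 155 = 4124
carton 28: 4124 + 155 = 4279
carton 29: 4279 + 155 = 4434
carton 30: 4434 + 155 = 4589
carton 31: 4589 + 155 = 4744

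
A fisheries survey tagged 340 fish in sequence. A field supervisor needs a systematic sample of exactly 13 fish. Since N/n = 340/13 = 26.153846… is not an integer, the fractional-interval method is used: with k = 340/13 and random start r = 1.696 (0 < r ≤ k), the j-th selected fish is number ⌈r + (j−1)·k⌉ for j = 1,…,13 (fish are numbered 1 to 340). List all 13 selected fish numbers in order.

2, 28, 55, 81, 107, 133, 159, 185, 211, 238, 264, 290, 316

j=1: r + 0k = 1.696 → ⌈·⌉ = 2
j=2: r + 1k = 27.849846… → ⌈·⌉ = 28
j=3: r + 2k = 54.003692… → ⌈·⌉ = 55
j=4: r + 3k = 80.157538… → ⌈·⌉ = 81
j=5: r + 4k = 106.311384… → ⌈·⌉ = 107
j=6: r + 5k = 132.465230… → ⌈·⌉ = 133
j=7: r + 6k = 158.619076… → ⌈·⌉ = 159
j=8: r + 7k = 184.772923… → ⌈·⌉ = 185
j=9: r + 8k = 210.926769… → ⌈·⌉ = 211
j=10: r + 9k = 237.080615… → ⌈·⌉ = 238
j=11: r + 10k = 263.234461… → ⌈·⌉ = 264
j=12: r + 11k = 289.388307… → ⌈·⌉ = 290
j=13: r + 12k = 315.542153… → ⌈·⌉ = 316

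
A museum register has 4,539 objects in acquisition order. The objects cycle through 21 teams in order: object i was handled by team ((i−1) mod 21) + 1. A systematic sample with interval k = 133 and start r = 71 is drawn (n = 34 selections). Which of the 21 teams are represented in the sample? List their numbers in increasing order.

1, 8, 15

Consecutive selections differ by k = 133, so their team numbers differ by 133 mod 21 = 7.
gcd(133, 21) = 7, so the sample visits 21/7 = 3 distinct residues mod 21.
Start 71 is team 8; the teams hit are 1, 8, 15.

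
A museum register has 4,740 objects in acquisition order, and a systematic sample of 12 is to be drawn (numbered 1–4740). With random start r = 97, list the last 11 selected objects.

492, 887, 1282, 1677, 2072, 2467, 2862, 3257, 3652, 4047, 4442

k = N/n = 4740/12 = 395
2nd selection = 97 + 1×395 = 492
3rd: 492 + 395 = 887
4th: 887 + 395 = 1282
5th: 1282 + 395 = 1677
6th: 1677 + 395 = 2072
7th: 2072 + 395 = 2467
8th: 2467 + 395 = 2862
9th: 2862 + 395 = 3257
10th: 3257 + 395 = 3652
11th: 3652 + 395 = 4047
12th: 4047 + 395 = 4442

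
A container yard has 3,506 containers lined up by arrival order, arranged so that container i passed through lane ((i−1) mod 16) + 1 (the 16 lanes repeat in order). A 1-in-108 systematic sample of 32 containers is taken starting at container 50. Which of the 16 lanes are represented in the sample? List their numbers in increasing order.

Consecutive selections differ by k = 108, so their lane numbers differ by 108 mod 16 = 12.
gcd(108, 16) = 4, so the sample visits 16/4 = 4 distinct residues mod 16.
Start 50 is lane 2; the lanes hit are 2, 6, 10, 14.

2, 6, 10, 14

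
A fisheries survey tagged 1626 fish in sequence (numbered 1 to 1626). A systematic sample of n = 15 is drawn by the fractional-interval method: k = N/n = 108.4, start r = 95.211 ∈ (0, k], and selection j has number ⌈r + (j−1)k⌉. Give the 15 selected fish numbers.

j=1: r + 0k = 95.211 → ⌈·⌉ = 96
j=2: r + 1k = 203.611 → ⌈·⌉ = 204
j=3: r + 2k = 312.011 → ⌈·⌉ = 313
j=4: r + 3k = 420.411 → ⌈·⌉ = 421
j=5: r + 4k = 528.811 → ⌈·⌉ = 529
j=6: r + 5k = 637.211 → ⌈·⌉ = 638
j=7: r + 6k = 745.611 → ⌈·⌉ = 746
j=8: r + 7k = 854.011 → ⌈·⌉ = 855
j=9: r + 8k = 962.411 → ⌈·⌉ = 963
j=10: r + 9k = 1070.811 → ⌈·⌉ = 1071
j=11: r + 10k = 1179.211 → ⌈·⌉ = 1180
j=12: r + 11k = 1287.611 → ⌈·⌉ = 1288
j=13: r + 12k = 1396.011 → ⌈·⌉ = 1397
j=14: r + 13k = 1504.411 → ⌈·⌉ = 1505
j=15: r + 14k = 1612.811 → ⌈·⌉ = 1613

96, 204, 313, 421, 529, 638, 746, 855, 963, 1071, 1180, 1288, 1397, 1505, 1613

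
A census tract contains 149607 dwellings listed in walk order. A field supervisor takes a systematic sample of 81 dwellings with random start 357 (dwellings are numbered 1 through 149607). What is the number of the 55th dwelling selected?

k = 149607/81 = 1847
55th selection = r + (55−1)·k = 357 + 54×1847 = 357 + 99738 = 100095

100095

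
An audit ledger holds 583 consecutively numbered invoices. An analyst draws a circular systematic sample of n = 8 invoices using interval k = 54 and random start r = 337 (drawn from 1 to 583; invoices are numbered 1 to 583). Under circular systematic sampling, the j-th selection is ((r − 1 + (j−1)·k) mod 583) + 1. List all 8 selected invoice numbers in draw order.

Selection 1: 337
Selection 2: 337 + 54 = 391
Selection 3: 391 + 54 = 445
Selection 4: 445 + 54 = 499
Selection 5: 499 + 54 = 553
Selection 6: 553 + 54 = 607 → 607 − 583 = 24
Selection 7: 24 + 54 = 78
Selection 8: 78 + 54 = 132

337, 391, 445, 499, 553, 24, 78, 132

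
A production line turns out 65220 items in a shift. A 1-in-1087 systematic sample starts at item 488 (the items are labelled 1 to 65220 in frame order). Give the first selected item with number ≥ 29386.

k = 1087
Steps past start: ⌈(29386 − 488)/1087⌉ = ⌈28898/1087⌉ = 27
Selected item: 488 + 27×1087 = 29837

29837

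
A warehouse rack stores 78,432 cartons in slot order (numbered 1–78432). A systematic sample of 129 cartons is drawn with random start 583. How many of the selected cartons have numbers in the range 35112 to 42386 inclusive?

k = 78432/129 = 608
First selection ≥ 35112: 583 + ⌈(35112−583)/608⌉·608 = 583 + 57×608 = 35239
Last selection ≤ 42386: 583 + ⌊(42386−583)/608⌋·608 = 583 + 68×608 = 41927
Count = 68 − 57 + 1 = 12

12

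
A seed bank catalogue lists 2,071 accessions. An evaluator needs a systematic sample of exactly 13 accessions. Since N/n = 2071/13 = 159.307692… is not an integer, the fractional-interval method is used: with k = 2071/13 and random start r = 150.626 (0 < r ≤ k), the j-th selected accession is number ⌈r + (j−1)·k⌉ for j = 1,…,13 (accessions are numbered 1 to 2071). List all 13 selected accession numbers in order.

j=1: r + 0k = 150.626 → ⌈·⌉ = 151
j=2: r + 1k = 309.933692… → ⌈·⌉ = 310
j=3: r + 2k = 469.241384… → ⌈·⌉ = 470
j=4: r + 3k = 628.549076… → ⌈·⌉ = 629
j=5: r + 4k = 787.856769… → ⌈·⌉ = 788
j=6: r + 5k = 947.164461… → ⌈·⌉ = 948
j=7: r + 6k = 1106.472153… → ⌈·⌉ = 1107
j=8: r + 7k = 1265.779846… → ⌈·⌉ = 1266
j=9: r + 8k = 1425.087538… → ⌈·⌉ = 1426
j=10: r + 9k = 1584.395230… → ⌈·⌉ = 1585
j=11: r + 10k = 1743.702923… → ⌈·⌉ = 1744
j=12: r + 11k = 1903.010615… → ⌈·⌉ = 1904
j=13: r + 12k = 2062.318307… → ⌈·⌉ = 2063

151, 310, 470, 629, 788, 948, 1107, 1266, 1426, 1585, 1744, 1904, 2063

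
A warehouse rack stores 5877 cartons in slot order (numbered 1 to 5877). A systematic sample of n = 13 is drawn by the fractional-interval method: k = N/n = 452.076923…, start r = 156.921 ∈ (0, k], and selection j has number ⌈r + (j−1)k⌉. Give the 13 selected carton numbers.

157, 609, 1062, 1514, 1966, 2418, 2870, 3322, 3774, 4226, 4678, 5130, 5582

j=1: r + 0k = 156.921 → ⌈·⌉ = 157
j=2: r + 1k = 608.997923… → ⌈·⌉ = 609
j=3: r + 2k = 1061.074846… → ⌈·⌉ = 1062
j=4: r + 3k = 1513.151769… → ⌈·⌉ = 1514
j=5: r + 4k = 1965.228692… → ⌈·⌉ = 1966
j=6: r + 5k = 2417.305615… → ⌈·⌉ = 2418
j=7: r + 6k = 2869.382538… → ⌈·⌉ = 2870
j=8: r + 7k = 3321.459461… → ⌈·⌉ = 3322
j=9: r + 8k = 3773.536384… → ⌈·⌉ = 3774
j=10: r + 9k = 4225.613307… → ⌈·⌉ = 4226
j=11: r + 10k = 4677.690230… → ⌈·⌉ = 4678
j=12: r + 11k = 5129.767153… → ⌈·⌉ = 5130
j=13: r + 12k = 5581.844076… → ⌈·⌉ = 5582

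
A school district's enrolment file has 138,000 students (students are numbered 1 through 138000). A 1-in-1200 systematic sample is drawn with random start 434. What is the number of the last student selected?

137234

k = 1200
115th selection = r + (115−1)·k = 434 + 114×1200 = 434 + 136800 = 137234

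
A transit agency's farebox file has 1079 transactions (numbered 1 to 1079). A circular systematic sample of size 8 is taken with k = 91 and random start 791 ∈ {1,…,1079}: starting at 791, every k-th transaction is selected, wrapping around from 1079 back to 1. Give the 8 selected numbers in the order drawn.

791, 882, 973, 1064, 76, 167, 258, 349

Selection 1: 791
Selection 2: 791 + 91 = 882
Selection 3: 882 + 91 = 973
Selection 4: 973 + 91 = 1064
Selection 5: 1064 + 91 = 1155 → 1155 − 1079 = 76
Selection 6: 76 + 91 = 167
Selection 7: 167 + 91 = 258
Selection 8: 258 + 91 = 349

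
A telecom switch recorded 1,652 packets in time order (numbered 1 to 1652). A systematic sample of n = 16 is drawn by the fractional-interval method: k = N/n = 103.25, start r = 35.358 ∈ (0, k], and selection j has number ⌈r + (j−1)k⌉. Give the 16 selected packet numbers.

j=1: r + 0k = 35.358 → ⌈·⌉ = 36
j=2: r + 1k = 138.608 → ⌈·⌉ = 139
j=3: r + 2k = 241.858 → ⌈·⌉ = 242
j=4: r + 3k = 345.108 → ⌈·⌉ = 346
j=5: r + 4k = 448.358 → ⌈·⌉ = 449
j=6: r + 5k = 551.608 → ⌈·⌉ = 552
j=7: r + 6k = 654.858 → ⌈·⌉ = 655
j=8: r + 7k = 758.108 → ⌈·⌉ = 759
j=9: r + 8k = 861.358 → ⌈·⌉ = 862
j=10: r + 9k = 964.608 → ⌈·⌉ = 965
j=11: r + 10k = 1067.858 → ⌈·⌉ = 1068
j=12: r + 11k = 1171.108 → ⌈·⌉ = 1172
j=13: r + 12k = 1274.358 → ⌈·⌉ = 1275
j=14: r + 13k = 1377.608 → ⌈·⌉ = 1378
j=15: r + 14k = 1480.858 → ⌈·⌉ = 1481
j=16: r + 15k = 1584.108 → ⌈·⌉ = 1585

36, 139, 242, 346, 449, 552, 655, 759, 862, 965, 1068, 1172, 1275, 1378, 1481, 1585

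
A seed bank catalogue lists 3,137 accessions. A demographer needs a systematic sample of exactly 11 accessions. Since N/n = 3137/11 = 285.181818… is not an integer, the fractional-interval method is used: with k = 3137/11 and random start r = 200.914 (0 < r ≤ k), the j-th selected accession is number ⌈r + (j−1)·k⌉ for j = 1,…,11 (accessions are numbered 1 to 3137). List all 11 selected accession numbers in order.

201, 487, 772, 1057, 1342, 1627, 1913, 2198, 2483, 2768, 3053

j=1: r + 0k = 200.914 → ⌈·⌉ = 201
j=2: r + 1k = 486.095818… → ⌈·⌉ = 487
j=3: r + 2k = 771.277636… → ⌈·⌉ = 772
j=4: r + 3k = 1056.459454… → ⌈·⌉ = 1057
j=5: r + 4k = 1341.641272… → ⌈·⌉ = 1342
j=6: r + 5k = 1626.823090… → ⌈·⌉ = 1627
j=7: r + 6k = 1912.004909… → ⌈·⌉ = 1913
j=8: r + 7k = 2197.186727… → ⌈·⌉ = 2198
j=9: r + 8k = 2482.368545… → ⌈·⌉ = 2483
j=10: r + 9k = 2767.550363… → ⌈·⌉ = 2768
j=11: r + 10k = 3052.732181… → ⌈·⌉ = 3053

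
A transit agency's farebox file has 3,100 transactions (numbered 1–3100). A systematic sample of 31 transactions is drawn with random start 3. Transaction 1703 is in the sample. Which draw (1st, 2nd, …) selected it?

18

k = 3100/31 = 100
position = (1703 − 3)/100 + 1 = 1700/100 + 1 = 17 + 1 = 18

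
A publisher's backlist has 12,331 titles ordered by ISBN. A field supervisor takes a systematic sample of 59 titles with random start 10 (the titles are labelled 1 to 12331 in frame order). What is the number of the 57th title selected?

k = 12331/59 = 209
57th selection = r + (57−1)·k = 10 + 56×209 = 10 + 11704 = 11714

11714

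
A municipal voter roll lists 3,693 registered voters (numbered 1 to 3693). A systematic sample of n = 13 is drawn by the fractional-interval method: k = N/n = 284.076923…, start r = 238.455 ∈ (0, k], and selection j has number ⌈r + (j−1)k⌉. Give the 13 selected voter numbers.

j=1: r + 0k = 238.455 → ⌈·⌉ = 239
j=2: r + 1k = 522.531923… → ⌈·⌉ = 523
j=3: r + 2k = 806.608846… → ⌈·⌉ = 807
j=4: r + 3k = 1090.685769… → ⌈·⌉ = 1091
j=5: r + 4k = 1374.762692… → ⌈·⌉ = 1375
j=6: r + 5k = 1658.839615… → ⌈·⌉ = 1659
j=7: r + 6k = 1942.916538… → ⌈·⌉ = 1943
j=8: r + 7k = 2226.993461… → ⌈·⌉ = 2227
j=9: r + 8k = 2511.070384… → ⌈·⌉ = 2512
j=10: r + 9k = 2795.147307… → ⌈·⌉ = 2796
j=11: r + 10k = 3079.224230… → ⌈·⌉ = 3080
j=12: r + 11k = 3363.301153… → ⌈·⌉ = 3364
j=13: r + 12k = 3647.378076… → ⌈·⌉ = 3648

239, 523, 807, 1091, 1375, 1659, 1943, 2227, 2512, 2796, 3080, 3364, 3648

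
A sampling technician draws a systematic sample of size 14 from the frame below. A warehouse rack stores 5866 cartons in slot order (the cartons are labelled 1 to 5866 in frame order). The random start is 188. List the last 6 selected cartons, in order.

k = N/n = 5866/14 = 419
9th selection = 188 + 8×419 = 3540
10th: 3540 + 419 = 3959
11th: 3959 + 419 = 4378
12th: 4378 + 419 = 4797
13th: 4797 + 419 = 5216
14th: 5216 + 419 = 5635

3540, 3959, 4378, 4797, 5216, 5635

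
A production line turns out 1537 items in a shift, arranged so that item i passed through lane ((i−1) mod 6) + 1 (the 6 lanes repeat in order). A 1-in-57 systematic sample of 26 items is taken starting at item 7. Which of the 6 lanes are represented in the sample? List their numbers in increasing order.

1, 4

Consecutive selections differ by k = 57, so their lane numbers differ by 57 mod 6 = 3.
gcd(57, 6) = 3, so the sample visits 6/3 = 2 distinct residues mod 6.
Start 7 is lane 1; the lanes hit are 1, 4.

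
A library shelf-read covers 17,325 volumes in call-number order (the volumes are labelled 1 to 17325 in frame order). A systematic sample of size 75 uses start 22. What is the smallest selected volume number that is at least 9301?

9493

k = 17325/75 = 231
Steps past start: ⌈(9301 − 22)/231⌉ = ⌈9279/231⌉ = 41
Selected volume: 22 + 41×231 = 9493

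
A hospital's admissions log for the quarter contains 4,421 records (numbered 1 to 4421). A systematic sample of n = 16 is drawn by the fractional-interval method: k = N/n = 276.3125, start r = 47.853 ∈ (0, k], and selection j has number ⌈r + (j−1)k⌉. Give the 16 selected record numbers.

j=1: r + 0k = 47.853 → ⌈·⌉ = 48
j=2: r + 1k = 324.1655 → ⌈·⌉ = 325
j=3: r + 2k = 600.478 → ⌈·⌉ = 601
j=4: r + 3k = 876.7905 → ⌈·⌉ = 877
j=5: r + 4k = 1153.103 → ⌈·⌉ = 1154
j=6: r + 5k = 1429.4155 → ⌈·⌉ = 1430
j=7: r + 6k = 1705.728 → ⌈·⌉ = 1706
j=8: r + 7k = 1982.0405 → ⌈·⌉ = 1983
j=9: r + 8k = 2258.353 → ⌈·⌉ = 2259
j=10: r + 9k = 2534.6655 → ⌈·⌉ = 2535
j=11: r + 10k = 2810.978 → ⌈·⌉ = 2811
j=12: r + 11k = 3087.2905 → ⌈·⌉ = 3088
j=13: r + 12k = 3363.603 → ⌈·⌉ = 3364
j=14: r + 13k = 3639.9155 → ⌈·⌉ = 3640
j=15: r + 14k = 3916.228 → ⌈·⌉ = 3917
j=16: r + 15k = 4192.5405 → ⌈·⌉ = 4193

48, 325, 601, 877, 1154, 1430, 1706, 1983, 2259, 2535, 2811, 3088, 3364, 3640, 3917, 4193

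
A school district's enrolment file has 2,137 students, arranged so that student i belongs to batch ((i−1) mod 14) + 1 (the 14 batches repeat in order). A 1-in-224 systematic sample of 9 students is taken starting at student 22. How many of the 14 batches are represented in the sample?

Consecutive selections differ by k = 224, so their batch numbers differ by 224 mod 14 = 0.
gcd(224, 14) = 14, so the sample visits 14/14 = 1 distinct residues mod 14.
Start 22 is batch 8; the batches hit are 8.

1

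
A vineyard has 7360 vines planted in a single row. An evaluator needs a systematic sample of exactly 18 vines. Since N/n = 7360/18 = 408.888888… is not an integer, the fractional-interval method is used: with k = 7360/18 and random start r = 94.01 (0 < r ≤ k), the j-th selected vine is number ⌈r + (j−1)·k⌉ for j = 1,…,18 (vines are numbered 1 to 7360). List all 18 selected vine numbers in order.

95, 503, 912, 1321, 1730, 2139, 2548, 2957, 3366, 3775, 4183, 4592, 5001, 5410, 5819, 6228, 6637, 7046

j=1: r + 0k = 94.01 → ⌈·⌉ = 95
j=2: r + 1k = 502.898888… → ⌈·⌉ = 503
j=3: r + 2k = 911.787777… → ⌈·⌉ = 912
j=4: r + 3k = 1320.676666… → ⌈·⌉ = 1321
j=5: r + 4k = 1729.565555… → ⌈·⌉ = 1730
j=6: r + 5k = 2138.454444… → ⌈·⌉ = 2139
j=7: r + 6k = 2547.343333… → ⌈·⌉ = 2548
j=8: r + 7k = 2956.232222… → ⌈·⌉ = 2957
j=9: r + 8k = 3365.121111… → ⌈·⌉ = 3366
j=10: r + 9k = 3774.01 → ⌈·⌉ = 3775
j=11: r + 10k = 4182.898888… → ⌈·⌉ = 4183
j=12: r + 11k = 4591.787777… → ⌈·⌉ = 4592
j=13: r + 12k = 5000.676666… → ⌈·⌉ = 5001
j=14: r + 13k = 5409.565555… → ⌈·⌉ = 5410
j=15: r + 14k = 5818.454444… → ⌈·⌉ = 5819
j=16: r + 15k = 6227.343333… → ⌈·⌉ = 6228
j=17: r + 16k = 6636.232222… → ⌈·⌉ = 6637
j=18: r + 17k = 7045.121111… → ⌈·⌉ = 7046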